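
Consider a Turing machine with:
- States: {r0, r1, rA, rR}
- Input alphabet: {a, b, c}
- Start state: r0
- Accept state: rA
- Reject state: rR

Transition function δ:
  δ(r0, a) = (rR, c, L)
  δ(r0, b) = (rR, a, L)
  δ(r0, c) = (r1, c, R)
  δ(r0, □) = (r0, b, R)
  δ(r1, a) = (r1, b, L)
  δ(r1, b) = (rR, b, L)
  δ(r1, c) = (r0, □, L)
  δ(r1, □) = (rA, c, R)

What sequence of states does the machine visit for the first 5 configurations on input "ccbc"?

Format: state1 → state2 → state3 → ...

Execution trace:
Initial: [r0]ccbc
Step 1: δ(r0, c) = (r1, c, R) → c[r1]cbc
Step 2: δ(r1, c) = (r0, □, L) → [r0]c□bc
Step 3: δ(r0, c) = (r1, c, R) → c[r1]□bc
Step 4: δ(r1, □) = (rA, c, R) → cc[rA]bc

The machine reaches the accept state rA and halts.

State sequence: r0 → r1 → r0 → r1 → rA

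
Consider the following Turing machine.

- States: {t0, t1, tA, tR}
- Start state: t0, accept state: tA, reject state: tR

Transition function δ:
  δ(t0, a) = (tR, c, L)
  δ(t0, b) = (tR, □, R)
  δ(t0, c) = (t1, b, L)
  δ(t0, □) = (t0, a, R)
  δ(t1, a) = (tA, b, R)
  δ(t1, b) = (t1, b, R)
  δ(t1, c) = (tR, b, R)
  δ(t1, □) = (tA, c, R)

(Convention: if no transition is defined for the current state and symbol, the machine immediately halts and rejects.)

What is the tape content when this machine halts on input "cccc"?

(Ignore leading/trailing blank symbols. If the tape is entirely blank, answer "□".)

Execution trace:
Initial: [t0]cccc
Step 1: δ(t0, c) = (t1, b, L) → [t1]□bccc
Step 2: δ(t1, □) = (tA, c, R) → c[tA]bccc

The machine reaches the accept state tA and halts.

Final tape (ignoring leading/trailing blanks): cbccc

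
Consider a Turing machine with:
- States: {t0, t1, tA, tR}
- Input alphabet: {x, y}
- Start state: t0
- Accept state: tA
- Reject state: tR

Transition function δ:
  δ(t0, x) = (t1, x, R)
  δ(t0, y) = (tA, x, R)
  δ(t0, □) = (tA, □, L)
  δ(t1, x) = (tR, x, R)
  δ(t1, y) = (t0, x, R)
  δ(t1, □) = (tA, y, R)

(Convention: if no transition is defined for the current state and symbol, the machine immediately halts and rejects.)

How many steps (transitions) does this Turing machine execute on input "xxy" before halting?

Execution trace:
Initial: [t0]xxy
Step 1: δ(t0, x) = (t1, x, R) → x[t1]xy
Step 2: δ(t1, x) = (tR, x, R) → xx[tR]y

The machine reaches the reject state tR and halts.

The machine executed 2 steps before halting.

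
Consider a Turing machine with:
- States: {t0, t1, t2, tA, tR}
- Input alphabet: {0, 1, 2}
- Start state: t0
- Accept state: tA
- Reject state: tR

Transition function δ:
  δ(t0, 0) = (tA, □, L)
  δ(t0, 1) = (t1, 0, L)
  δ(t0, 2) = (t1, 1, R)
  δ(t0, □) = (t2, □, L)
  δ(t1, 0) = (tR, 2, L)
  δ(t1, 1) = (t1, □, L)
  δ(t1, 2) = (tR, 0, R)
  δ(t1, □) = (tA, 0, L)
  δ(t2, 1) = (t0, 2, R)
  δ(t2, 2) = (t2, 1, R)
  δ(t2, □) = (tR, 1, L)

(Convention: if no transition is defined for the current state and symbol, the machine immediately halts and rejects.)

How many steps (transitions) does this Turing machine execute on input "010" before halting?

Execution trace:
Initial: [t0]010
Step 1: δ(t0, 0) = (tA, □, L) → [tA]□□10

The machine reaches the accept state tA and halts.

The machine executed 1 step before halting.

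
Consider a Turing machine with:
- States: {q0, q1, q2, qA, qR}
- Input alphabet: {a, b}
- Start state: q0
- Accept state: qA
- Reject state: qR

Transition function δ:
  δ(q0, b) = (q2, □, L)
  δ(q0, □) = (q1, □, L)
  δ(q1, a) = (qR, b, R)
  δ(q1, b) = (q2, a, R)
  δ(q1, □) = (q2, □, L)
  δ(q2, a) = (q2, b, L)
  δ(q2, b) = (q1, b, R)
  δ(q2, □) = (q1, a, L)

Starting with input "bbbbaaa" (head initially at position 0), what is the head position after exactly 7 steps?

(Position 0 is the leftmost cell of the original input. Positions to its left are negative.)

Execution trace (head position shown):
Step 0: [q0]bbbbaaa  (head at position 0)
Step 1: move left → [q2]□□bbbaaa  (head at position -1)
Step 2: move left → [q1]□a□bbbaaa  (head at position -2)
Step 3: move left → [q2]□□a□bbbaaa  (head at position -3)
Step 4: move left → [q1]□a□a□bbbaaa  (head at position -4)
Step 5: move left → [q2]□□a□a□bbbaaa  (head at position -5)
Step 6: move left → [q1]□a□a□a□bbbaaa  (head at position -6)
Step 7: move left → [q2]□□a□a□a□bbbaaa  (head at position -7)

After 7 steps, the head is at position -7.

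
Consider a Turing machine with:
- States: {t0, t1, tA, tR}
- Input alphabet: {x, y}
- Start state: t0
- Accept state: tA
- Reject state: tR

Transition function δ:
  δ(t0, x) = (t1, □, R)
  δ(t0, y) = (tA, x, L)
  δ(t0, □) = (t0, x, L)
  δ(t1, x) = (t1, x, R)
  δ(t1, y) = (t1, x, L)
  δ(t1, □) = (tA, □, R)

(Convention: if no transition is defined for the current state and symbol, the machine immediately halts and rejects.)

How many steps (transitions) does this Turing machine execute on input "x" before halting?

Execution trace:
Initial: [t0]x
Step 1: δ(t0, x) = (t1, □, R) → □[t1]□
Step 2: δ(t1, □) = (tA, □, R) → □□[tA]□

The machine reaches the accept state tA and halts.

The machine executed 2 steps before halting.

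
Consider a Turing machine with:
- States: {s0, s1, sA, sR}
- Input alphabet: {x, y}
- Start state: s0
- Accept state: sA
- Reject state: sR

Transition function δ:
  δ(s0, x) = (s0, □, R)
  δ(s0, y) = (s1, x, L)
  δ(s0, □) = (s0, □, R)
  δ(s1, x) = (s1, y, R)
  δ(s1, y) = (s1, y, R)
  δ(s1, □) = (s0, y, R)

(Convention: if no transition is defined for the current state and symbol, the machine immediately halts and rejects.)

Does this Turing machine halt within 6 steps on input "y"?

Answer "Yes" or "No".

Execution trace:
Initial: [s0]y
Step 1: δ(s0, y) = (s1, x, L) → [s1]□x
Step 2: δ(s1, □) = (s0, y, R) → y[s0]x
Step 3: δ(s0, x) = (s0, □, R) → y□[s0]□
Step 4: δ(s0, □) = (s0, □, R) → y□□[s0]□
Step 5: δ(s0, □) = (s0, □, R) → y□□□[s0]□
Step 6: δ(s0, □) = (s0, □, R) → y□□□□[s0]□

The machine has not reached a halting state after 6 steps.
The machine did not halt within the 6-step bound.

Answer: No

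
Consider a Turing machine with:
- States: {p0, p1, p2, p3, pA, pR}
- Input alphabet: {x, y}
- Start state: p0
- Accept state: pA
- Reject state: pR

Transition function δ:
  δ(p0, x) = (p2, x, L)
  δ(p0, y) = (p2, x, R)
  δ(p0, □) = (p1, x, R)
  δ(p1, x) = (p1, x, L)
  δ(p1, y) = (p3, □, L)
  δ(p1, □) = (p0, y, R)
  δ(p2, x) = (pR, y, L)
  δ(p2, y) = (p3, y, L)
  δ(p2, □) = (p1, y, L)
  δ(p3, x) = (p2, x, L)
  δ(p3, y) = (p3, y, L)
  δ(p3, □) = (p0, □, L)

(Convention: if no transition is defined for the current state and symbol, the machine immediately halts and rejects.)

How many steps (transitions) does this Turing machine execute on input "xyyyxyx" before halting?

Execution trace:
Initial: [p0]xyyyxyx
Step 1: δ(p0, x) = (p2, x, L) → [p2]□xyyyxyx
Step 2: δ(p2, □) = (p1, y, L) → [p1]□yxyyyxyx
Step 3: δ(p1, □) = (p0, y, R) → y[p0]yxyyyxyx
Step 4: δ(p0, y) = (p2, x, R) → yx[p2]xyyyxyx
Step 5: δ(p2, x) = (pR, y, L) → y[pR]xyyyyxyx

The machine reaches the reject state pR and halts.

The machine executed 5 steps before halting.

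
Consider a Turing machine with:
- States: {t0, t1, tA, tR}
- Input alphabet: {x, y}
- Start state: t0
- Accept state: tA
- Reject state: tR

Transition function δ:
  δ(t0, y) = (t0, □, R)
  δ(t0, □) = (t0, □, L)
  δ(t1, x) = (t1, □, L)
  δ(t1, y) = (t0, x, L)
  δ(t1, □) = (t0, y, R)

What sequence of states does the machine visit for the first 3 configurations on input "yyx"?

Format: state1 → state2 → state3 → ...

Execution trace:
Initial: [t0]yyx
Step 1: δ(t0, y) = (t0, □, R) → □[t0]yx
Step 2: δ(t0, y) = (t0, □, R) → □□[t0]x

No transition is defined for δ(t0, x). By convention the machine halts and rejects.

State sequence: t0 → t0 → t0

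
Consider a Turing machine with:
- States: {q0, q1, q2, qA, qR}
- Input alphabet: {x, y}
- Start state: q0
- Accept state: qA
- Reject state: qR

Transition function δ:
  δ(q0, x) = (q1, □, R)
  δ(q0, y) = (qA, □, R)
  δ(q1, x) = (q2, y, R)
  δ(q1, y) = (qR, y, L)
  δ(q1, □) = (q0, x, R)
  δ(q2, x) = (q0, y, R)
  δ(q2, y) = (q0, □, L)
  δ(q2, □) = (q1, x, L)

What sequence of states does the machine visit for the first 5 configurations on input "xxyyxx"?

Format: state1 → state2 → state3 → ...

Execution trace:
Initial: [q0]xxyyxx
Step 1: δ(q0, x) = (q1, □, R) → □[q1]xyyxx
Step 2: δ(q1, x) = (q2, y, R) → □y[q2]yyxx
Step 3: δ(q2, y) = (q0, □, L) → □[q0]y□yxx
Step 4: δ(q0, y) = (qA, □, R) → □□[qA]□yxx

The machine reaches the accept state qA and halts.

State sequence: q0 → q1 → q2 → q0 → qA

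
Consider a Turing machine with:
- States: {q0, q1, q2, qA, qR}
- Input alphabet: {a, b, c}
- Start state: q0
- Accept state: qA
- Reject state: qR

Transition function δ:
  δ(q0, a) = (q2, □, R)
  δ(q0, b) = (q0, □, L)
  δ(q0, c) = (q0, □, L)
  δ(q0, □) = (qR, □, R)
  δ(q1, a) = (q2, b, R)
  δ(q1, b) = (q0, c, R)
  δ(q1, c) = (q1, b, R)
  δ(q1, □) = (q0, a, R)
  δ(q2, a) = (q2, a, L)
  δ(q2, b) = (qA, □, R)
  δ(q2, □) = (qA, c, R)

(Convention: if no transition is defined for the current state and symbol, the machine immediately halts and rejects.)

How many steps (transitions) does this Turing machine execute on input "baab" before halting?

Execution trace:
Initial: [q0]baab
Step 1: δ(q0, b) = (q0, □, L) → [q0]□□aab
Step 2: δ(q0, □) = (qR, □, R) → □[qR]□aab

The machine reaches the reject state qR and halts.

The machine executed 2 steps before halting.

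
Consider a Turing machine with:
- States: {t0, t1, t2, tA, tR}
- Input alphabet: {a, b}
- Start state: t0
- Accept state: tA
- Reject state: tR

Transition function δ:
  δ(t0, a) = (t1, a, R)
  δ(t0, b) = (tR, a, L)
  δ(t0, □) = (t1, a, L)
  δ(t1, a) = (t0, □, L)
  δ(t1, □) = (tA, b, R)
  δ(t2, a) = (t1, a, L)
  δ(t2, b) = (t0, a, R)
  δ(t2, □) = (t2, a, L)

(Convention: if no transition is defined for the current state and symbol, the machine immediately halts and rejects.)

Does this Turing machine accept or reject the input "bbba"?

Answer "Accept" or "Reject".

Execution trace:
Initial: [t0]bbba
Step 1: δ(t0, b) = (tR, a, L) → [tR]□abba

The machine reaches the reject state tR and halts.

Answer: Reject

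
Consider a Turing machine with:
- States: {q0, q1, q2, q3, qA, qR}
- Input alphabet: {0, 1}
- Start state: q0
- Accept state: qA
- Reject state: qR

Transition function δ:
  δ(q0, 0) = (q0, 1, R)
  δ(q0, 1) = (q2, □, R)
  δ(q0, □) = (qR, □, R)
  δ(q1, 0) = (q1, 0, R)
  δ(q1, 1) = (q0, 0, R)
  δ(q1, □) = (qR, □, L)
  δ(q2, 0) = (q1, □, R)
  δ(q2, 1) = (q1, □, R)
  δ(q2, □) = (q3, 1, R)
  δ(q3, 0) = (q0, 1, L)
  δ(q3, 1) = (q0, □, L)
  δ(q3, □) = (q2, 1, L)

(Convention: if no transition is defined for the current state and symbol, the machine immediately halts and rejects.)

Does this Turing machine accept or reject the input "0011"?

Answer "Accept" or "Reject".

Execution trace:
Initial: [q0]0011
Step 1: δ(q0, 0) = (q0, 1, R) → 1[q0]011
Step 2: δ(q0, 0) = (q0, 1, R) → 11[q0]11
Step 3: δ(q0, 1) = (q2, □, R) → 11□[q2]1
Step 4: δ(q2, 1) = (q1, □, R) → 11□□[q1]□
Step 5: δ(q1, □) = (qR, □, L) → 11□[qR]□□

The machine reaches the reject state qR and halts.

Answer: Reject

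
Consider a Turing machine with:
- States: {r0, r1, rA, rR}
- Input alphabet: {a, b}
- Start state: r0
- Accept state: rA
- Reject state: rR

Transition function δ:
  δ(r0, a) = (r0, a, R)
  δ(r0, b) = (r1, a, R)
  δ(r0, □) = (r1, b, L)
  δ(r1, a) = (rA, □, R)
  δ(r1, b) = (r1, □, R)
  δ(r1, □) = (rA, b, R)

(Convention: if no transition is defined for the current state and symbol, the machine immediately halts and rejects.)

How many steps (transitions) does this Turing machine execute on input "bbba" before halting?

Execution trace:
Initial: [r0]bbba
Step 1: δ(r0, b) = (r1, a, R) → a[r1]bba
Step 2: δ(r1, b) = (r1, □, R) → a□[r1]ba
Step 3: δ(r1, b) = (r1, □, R) → a□□[r1]a
Step 4: δ(r1, a) = (rA, □, R) → a□□□[rA]□

The machine reaches the accept state rA and halts.

The machine executed 4 steps before halting.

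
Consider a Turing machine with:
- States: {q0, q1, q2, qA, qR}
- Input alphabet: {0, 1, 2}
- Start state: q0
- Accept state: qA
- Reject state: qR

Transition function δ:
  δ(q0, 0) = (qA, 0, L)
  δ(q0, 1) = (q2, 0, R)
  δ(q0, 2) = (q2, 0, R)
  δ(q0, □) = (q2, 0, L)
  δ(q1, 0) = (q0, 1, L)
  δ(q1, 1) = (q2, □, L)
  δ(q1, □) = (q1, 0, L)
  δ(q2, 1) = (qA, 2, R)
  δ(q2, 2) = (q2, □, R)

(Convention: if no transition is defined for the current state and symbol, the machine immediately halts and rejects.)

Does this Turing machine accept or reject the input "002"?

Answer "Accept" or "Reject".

Execution trace:
Initial: [q0]002
Step 1: δ(q0, 0) = (qA, 0, L) → [qA]□002

The machine reaches the accept state qA and halts.

Answer: Accept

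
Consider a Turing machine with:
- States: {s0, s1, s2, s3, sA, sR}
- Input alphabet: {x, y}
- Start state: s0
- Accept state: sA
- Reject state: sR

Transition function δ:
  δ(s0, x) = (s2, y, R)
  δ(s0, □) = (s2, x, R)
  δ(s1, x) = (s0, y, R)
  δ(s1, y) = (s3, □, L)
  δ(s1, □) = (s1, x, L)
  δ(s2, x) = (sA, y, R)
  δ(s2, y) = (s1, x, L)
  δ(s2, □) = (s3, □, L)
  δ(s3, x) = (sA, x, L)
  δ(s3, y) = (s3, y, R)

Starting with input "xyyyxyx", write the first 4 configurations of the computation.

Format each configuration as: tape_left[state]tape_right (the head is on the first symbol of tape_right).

Transitions applied:
Step 1: δ(s0, x) = (s2, y, R)
Step 2: δ(s2, y) = (s1, x, L)
Step 3: δ(s1, y) = (s3, □, L)

The first 4 configurations are:
[s0]xyyyxyx ⊢ y[s2]yyyxyx ⊢ [s1]yxyyxyx ⊢ [s3]□□xyyxyx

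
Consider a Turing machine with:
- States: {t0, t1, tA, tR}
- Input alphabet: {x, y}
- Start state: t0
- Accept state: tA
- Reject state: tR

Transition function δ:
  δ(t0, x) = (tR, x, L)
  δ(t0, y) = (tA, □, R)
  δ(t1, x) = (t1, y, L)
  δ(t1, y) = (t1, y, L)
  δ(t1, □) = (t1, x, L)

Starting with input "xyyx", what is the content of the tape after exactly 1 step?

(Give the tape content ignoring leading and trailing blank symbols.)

Execution trace:
Initial: [t0]xyyx
Step 1: δ(t0, x) = (tR, x, L) → [tR]□xyyx

The machine reaches the reject state tR and halts.

After 1 step, the tape (ignoring leading/trailing blanks) is: xyyx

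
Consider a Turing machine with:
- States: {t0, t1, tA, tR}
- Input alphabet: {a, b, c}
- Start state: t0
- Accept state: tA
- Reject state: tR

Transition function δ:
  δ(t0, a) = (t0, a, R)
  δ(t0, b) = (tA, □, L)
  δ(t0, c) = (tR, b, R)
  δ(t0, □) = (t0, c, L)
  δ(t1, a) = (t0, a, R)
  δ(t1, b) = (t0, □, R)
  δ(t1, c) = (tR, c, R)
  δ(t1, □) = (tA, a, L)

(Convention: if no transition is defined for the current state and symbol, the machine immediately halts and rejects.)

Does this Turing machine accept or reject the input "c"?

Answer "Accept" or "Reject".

Execution trace:
Initial: [t0]c
Step 1: δ(t0, c) = (tR, b, R) → b[tR]□

The machine reaches the reject state tR and halts.

Answer: Reject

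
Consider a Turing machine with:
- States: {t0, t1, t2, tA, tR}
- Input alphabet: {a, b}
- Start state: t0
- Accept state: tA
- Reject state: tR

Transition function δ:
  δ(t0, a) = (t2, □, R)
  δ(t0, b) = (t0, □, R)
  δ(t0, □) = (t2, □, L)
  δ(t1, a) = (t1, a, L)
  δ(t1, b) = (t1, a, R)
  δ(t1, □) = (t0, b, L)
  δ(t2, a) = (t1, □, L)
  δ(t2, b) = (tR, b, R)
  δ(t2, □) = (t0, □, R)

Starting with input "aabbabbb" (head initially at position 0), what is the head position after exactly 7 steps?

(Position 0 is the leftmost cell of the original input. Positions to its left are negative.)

Execution trace (head position shown):
Step 0: [t0]aabbabbb  (head at position 0)
Step 1: move right → □[t2]abbabbb  (head at position 1)
Step 2: move left → [t1]□□bbabbb  (head at position 0)
Step 3: move left → [t0]□b□bbabbb  (head at position -1)
Step 4: move left → [t2]□□b□bbabbb  (head at position -2)
Step 5: move right → □[t0]□b□bbabbb  (head at position -1)
Step 6: move left → [t2]□□b□bbabbb  (head at position -2)
Step 7: move right → □[t0]□b□bbabbb  (head at position -1)

After 7 steps, the head is at position -1.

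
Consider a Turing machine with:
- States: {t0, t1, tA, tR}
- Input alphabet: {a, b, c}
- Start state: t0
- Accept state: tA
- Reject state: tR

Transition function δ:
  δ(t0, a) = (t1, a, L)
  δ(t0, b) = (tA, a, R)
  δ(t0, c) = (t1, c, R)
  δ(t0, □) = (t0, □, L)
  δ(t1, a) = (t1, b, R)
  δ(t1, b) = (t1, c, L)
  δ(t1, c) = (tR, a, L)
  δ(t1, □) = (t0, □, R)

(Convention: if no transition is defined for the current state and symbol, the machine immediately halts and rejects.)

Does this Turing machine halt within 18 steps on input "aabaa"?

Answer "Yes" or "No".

Execution trace:
Initial: [t0]aabaa
Step 1: δ(t0, a) = (t1, a, L) → [t1]□aabaa
Step 2: δ(t1, □) = (t0, □, R) → □[t0]aabaa
Step 3: δ(t0, a) = (t1, a, L) → [t1]□aabaa
Step 4: δ(t1, □) = (t0, □, R) → □[t0]aabaa
Step 5: δ(t0, a) = (t1, a, L) → [t1]□aabaa
Step 6: δ(t1, □) = (t0, □, R) → □[t0]aabaa
Step 7: δ(t0, a) = (t1, a, L) → [t1]□aabaa
Step 8: δ(t1, □) = (t0, □, R) → □[t0]aabaa
Step 9: δ(t0, a) = (t1, a, L) → [t1]□aabaa
Step 10: δ(t1, □) = (t0, □, R) → □[t0]aabaa
Step 11: δ(t0, a) = (t1, a, L) → [t1]□aabaa
Step 12: δ(t1, □) = (t0, □, R) → □[t0]aabaa
Step 13: δ(t0, a) = (t1, a, L) → [t1]□aabaa
Step 14: δ(t1, □) = (t0, □, R) → □[t0]aabaa
Step 15: δ(t0, a) = (t1, a, L) → [t1]□aabaa
Step 16: δ(t1, □) = (t0, □, R) → □[t0]aabaa
Step 17: δ(t0, a) = (t1, a, L) → [t1]□aabaa
Step 18: δ(t1, □) = (t0, □, R) → □[t0]aabaa

The machine has not reached a halting state after 18 steps.
The machine did not halt within the 18-step bound.

Answer: No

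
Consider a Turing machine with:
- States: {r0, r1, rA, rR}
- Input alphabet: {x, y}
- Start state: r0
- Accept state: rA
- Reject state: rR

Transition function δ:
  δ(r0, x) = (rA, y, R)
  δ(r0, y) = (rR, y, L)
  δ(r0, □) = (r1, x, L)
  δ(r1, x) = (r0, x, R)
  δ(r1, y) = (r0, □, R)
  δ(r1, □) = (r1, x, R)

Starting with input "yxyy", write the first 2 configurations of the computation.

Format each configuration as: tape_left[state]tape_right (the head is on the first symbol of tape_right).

Transitions applied:
Step 1: δ(r0, y) = (rR, y, L)

The first 2 configurations are:
[r0]yxyy ⊢ [rR]□yxyy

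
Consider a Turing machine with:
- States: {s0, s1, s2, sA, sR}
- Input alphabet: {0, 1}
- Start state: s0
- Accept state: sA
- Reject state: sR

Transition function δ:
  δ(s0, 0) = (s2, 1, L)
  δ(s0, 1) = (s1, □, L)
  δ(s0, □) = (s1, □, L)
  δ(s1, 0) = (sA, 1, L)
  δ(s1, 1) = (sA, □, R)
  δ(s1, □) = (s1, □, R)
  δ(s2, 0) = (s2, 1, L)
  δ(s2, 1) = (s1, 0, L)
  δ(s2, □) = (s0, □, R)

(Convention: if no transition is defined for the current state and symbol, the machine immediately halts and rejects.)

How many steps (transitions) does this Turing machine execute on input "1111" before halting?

Execution trace:
Initial: [s0]1111
Step 1: δ(s0, 1) = (s1, □, L) → [s1]□□111
Step 2: δ(s1, □) = (s1, □, R) → □[s1]□111
Step 3: δ(s1, □) = (s1, □, R) → □□[s1]111
Step 4: δ(s1, 1) = (sA, □, R) → □□□[sA]11

The machine reaches the accept state sA and halts.

The machine executed 4 steps before halting.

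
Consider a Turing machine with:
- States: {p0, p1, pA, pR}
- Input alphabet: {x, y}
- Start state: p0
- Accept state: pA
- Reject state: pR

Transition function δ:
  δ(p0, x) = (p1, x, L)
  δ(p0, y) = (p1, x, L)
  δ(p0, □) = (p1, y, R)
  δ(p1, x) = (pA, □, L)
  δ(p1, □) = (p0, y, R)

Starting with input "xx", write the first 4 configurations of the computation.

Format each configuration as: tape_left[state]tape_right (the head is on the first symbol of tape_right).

Transitions applied:
Step 1: δ(p0, x) = (p1, x, L)
Step 2: δ(p1, □) = (p0, y, R)
Step 3: δ(p0, x) = (p1, x, L)

The first 4 configurations are:
[p0]xx ⊢ [p1]□xx ⊢ y[p0]xx ⊢ [p1]yxx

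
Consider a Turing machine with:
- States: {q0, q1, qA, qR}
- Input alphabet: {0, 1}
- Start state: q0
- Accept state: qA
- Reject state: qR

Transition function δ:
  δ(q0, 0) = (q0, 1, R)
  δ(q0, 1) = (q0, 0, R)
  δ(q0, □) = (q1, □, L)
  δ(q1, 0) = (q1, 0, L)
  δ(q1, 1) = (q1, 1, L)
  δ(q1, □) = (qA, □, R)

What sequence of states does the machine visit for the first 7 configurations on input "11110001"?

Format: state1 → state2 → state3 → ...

Execution trace:
Initial: [q0]11110001
Step 1: δ(q0, 1) = (q0, 0, R) → 0[q0]1110001
Step 2: δ(q0, 1) = (q0, 0, R) → 00[q0]110001
Step 3: δ(q0, 1) = (q0, 0, R) → 000[q0]10001
Step 4: δ(q0, 1) = (q0, 0, R) → 0000[q0]0001
Step 5: δ(q0, 0) = (q0, 1, R) → 00001[q0]001
Step 6: δ(q0, 0) = (q0, 1, R) → 000011[q0]01

State sequence: q0 → q0 → q0 → q0 → q0 → q0 → q0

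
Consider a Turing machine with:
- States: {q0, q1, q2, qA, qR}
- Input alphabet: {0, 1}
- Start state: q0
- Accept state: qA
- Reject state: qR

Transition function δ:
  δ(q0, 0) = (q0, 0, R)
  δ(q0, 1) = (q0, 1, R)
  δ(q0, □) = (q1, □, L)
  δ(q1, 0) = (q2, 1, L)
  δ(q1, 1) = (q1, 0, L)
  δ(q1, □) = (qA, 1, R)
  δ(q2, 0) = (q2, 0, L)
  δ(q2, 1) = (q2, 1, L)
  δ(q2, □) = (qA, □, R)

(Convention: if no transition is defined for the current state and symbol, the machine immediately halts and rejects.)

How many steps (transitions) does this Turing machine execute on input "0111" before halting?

Execution trace:
Initial: [q0]0111
Step 1: δ(q0, 0) = (q0, 0, R) → 0[q0]111
Step 2: δ(q0, 1) = (q0, 1, R) → 01[q0]11
Step 3: δ(q0, 1) = (q0, 1, R) → 011[q0]1
Step 4: δ(q0, 1) = (q0, 1, R) → 0111[q0]□
Step 5: δ(q0, □) = (q1, □, L) → 011[q1]1□
Step 6: δ(q1, 1) = (q1, 0, L) → 01[q1]10□
Step 7: δ(q1, 1) = (q1, 0, L) → 0[q1]100□
Step 8: δ(q1, 1) = (q1, 0, L) → [q1]0000□
Step 9: δ(q1, 0) = (q2, 1, L) → [q2]□1000□
Step 10: δ(q2, □) = (qA, □, R) → □[qA]1000□

The machine reaches the accept state qA and halts.

The machine executed 10 steps before halting.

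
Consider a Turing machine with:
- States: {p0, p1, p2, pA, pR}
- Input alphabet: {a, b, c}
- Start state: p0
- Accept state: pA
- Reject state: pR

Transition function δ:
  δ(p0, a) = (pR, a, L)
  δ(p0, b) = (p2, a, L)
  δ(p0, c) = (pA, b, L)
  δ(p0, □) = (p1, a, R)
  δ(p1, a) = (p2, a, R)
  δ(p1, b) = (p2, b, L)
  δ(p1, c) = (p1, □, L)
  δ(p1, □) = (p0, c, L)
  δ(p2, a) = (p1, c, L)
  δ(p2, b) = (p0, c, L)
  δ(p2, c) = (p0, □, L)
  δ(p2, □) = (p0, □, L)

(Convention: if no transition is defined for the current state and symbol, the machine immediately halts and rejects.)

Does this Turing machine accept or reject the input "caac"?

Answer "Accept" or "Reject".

Execution trace:
Initial: [p0]caac
Step 1: δ(p0, c) = (pA, b, L) → [pA]□baac

The machine reaches the accept state pA and halts.

Answer: Accept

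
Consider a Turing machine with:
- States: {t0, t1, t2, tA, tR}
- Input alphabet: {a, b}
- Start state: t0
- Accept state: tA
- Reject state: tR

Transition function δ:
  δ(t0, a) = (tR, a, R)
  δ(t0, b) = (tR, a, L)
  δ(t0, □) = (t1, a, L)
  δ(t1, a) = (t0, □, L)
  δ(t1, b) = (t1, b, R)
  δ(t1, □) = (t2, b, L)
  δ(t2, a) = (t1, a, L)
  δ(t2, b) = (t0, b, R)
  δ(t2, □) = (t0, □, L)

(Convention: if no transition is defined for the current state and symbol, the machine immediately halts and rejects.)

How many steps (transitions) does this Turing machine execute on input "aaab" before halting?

Execution trace:
Initial: [t0]aaab
Step 1: δ(t0, a) = (tR, a, R) → a[tR]aab

The machine reaches the reject state tR and halts.

The machine executed 1 step before halting.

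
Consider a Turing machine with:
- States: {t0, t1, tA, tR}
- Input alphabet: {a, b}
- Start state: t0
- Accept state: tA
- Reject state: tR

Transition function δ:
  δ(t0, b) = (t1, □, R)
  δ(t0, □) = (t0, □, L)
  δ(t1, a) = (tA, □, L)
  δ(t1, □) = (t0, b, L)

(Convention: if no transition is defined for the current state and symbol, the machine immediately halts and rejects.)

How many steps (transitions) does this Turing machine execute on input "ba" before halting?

Execution trace:
Initial: [t0]ba
Step 1: δ(t0, b) = (t1, □, R) → □[t1]a
Step 2: δ(t1, a) = (tA, □, L) → [tA]□□

The machine reaches the accept state tA and halts.

The machine executed 2 steps before halting.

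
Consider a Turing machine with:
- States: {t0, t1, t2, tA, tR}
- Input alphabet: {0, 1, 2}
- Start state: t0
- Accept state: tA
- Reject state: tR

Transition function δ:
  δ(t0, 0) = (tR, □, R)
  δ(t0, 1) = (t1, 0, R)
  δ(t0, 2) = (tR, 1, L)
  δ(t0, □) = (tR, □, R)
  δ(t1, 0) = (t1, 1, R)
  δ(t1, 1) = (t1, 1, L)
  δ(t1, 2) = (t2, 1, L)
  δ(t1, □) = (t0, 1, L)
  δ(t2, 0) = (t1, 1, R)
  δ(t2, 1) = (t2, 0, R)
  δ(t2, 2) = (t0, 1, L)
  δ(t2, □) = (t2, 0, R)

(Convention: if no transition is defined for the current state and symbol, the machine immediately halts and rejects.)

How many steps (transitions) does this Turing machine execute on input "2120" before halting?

Execution trace:
Initial: [t0]2120
Step 1: δ(t0, 2) = (tR, 1, L) → [tR]□1120

The machine reaches the reject state tR and halts.

The machine executed 1 step before halting.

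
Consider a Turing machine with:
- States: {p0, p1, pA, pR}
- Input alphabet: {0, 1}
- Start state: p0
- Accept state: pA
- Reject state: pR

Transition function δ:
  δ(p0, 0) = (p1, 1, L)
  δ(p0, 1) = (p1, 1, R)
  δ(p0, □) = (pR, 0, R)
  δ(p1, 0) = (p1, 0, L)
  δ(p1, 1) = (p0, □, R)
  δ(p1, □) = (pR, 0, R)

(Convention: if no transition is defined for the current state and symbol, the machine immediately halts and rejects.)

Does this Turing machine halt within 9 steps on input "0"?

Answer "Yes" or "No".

Execution trace:
Initial: [p0]0
Step 1: δ(p0, 0) = (p1, 1, L) → [p1]□1
Step 2: δ(p1, □) = (pR, 0, R) → 0[pR]1

The machine reaches the reject state pR and halts.
The machine halted after 2 steps (within the 9-step bound).

Answer: Yes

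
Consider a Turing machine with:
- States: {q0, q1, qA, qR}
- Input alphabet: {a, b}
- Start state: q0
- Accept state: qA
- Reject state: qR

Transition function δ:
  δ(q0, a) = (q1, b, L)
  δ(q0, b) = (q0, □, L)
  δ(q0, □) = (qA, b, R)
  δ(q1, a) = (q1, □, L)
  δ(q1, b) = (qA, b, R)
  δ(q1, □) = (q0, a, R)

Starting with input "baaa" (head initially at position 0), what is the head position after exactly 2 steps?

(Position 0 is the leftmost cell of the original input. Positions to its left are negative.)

Execution trace (head position shown):
Step 0: [q0]baaa  (head at position 0)
Step 1: move left → [q0]□□aaa  (head at position -1)
Step 2: move right → b[qA]□aaa  (head at position 0)

After 2 steps, the head is at position 0.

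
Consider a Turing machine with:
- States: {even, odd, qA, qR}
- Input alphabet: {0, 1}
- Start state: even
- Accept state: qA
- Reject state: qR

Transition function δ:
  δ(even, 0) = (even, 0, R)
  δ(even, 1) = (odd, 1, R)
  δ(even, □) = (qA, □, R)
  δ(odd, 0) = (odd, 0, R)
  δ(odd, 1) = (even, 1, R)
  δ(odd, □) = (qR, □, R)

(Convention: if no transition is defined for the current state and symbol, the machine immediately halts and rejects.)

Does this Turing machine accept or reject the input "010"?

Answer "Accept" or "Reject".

Execution trace:
Initial: [even]010
Step 1: δ(even, 0) = (even, 0, R) → 0[even]10
Step 2: δ(even, 1) = (odd, 1, R) → 01[odd]0
Step 3: δ(odd, 0) = (odd, 0, R) → 010[odd]□
Step 4: δ(odd, □) = (qR, □, R) → 010□[qR]□

The machine reaches the reject state qR and halts.

Answer: Reject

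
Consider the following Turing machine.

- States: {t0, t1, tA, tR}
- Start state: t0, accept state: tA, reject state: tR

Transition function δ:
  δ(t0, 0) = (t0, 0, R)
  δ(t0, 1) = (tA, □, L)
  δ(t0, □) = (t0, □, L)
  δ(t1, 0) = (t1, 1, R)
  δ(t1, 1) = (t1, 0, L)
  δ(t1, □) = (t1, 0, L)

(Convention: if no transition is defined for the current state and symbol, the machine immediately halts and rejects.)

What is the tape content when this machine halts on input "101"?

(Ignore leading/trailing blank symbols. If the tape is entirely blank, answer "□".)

Execution trace:
Initial: [t0]101
Step 1: δ(t0, 1) = (tA, □, L) → [tA]□□01

The machine reaches the accept state tA and halts.

Final tape (ignoring leading/trailing blanks): 01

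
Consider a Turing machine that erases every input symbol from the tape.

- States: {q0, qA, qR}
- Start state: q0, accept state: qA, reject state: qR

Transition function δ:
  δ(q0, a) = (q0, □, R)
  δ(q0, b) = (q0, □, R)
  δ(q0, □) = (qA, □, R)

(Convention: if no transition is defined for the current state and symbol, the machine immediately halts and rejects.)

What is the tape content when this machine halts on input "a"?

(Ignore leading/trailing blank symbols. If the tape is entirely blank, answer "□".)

Execution trace:
Initial: [q0]a
Step 1: δ(q0, a) = (q0, □, R) → □[q0]□
Step 2: δ(q0, □) = (qA, □, R) → □□[qA]□

The machine reaches the accept state qA and halts.

Final tape (ignoring leading/trailing blanks): □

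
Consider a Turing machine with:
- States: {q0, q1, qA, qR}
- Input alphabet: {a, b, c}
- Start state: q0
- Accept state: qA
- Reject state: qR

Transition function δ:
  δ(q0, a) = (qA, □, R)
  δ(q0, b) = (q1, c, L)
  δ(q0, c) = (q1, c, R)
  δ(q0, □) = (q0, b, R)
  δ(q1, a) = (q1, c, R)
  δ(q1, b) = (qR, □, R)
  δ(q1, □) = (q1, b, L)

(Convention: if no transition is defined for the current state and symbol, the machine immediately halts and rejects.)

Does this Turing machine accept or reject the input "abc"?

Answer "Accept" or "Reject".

Execution trace:
Initial: [q0]abc
Step 1: δ(q0, a) = (qA, □, R) → □[qA]bc

The machine reaches the accept state qA and halts.

Answer: Accept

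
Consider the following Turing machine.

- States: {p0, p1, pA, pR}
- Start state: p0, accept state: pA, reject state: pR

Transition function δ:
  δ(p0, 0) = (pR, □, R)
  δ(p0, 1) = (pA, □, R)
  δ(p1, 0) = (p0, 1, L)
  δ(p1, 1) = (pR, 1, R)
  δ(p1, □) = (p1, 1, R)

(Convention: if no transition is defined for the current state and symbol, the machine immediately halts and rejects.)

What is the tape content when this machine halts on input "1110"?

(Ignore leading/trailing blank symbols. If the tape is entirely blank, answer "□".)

Execution trace:
Initial: [p0]1110
Step 1: δ(p0, 1) = (pA, □, R) → □[pA]110

The machine reaches the accept state pA and halts.

Final tape (ignoring leading/trailing blanks): 110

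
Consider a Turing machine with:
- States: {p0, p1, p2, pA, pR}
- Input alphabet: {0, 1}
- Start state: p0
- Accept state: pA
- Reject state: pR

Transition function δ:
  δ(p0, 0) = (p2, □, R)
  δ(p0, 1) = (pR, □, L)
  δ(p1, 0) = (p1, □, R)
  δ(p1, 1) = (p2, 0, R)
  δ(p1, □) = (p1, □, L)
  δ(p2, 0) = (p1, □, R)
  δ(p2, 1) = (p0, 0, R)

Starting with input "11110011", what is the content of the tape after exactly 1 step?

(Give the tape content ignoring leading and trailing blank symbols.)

Execution trace:
Initial: [p0]11110011
Step 1: δ(p0, 1) = (pR, □, L) → [pR]□□1110011

The machine reaches the reject state pR and halts.

After 1 step, the tape (ignoring leading/trailing blanks) is: 1110011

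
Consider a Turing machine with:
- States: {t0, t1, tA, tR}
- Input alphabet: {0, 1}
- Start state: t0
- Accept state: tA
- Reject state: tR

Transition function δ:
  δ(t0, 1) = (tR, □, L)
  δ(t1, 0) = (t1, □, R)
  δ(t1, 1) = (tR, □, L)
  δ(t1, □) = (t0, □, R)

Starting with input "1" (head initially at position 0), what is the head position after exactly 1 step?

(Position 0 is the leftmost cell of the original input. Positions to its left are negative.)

Execution trace (head position shown):
Step 0: [t0]1  (head at position 0)
Step 1: move left → [tR]□□  (head at position -1)

After 1 step, the head is at position -1.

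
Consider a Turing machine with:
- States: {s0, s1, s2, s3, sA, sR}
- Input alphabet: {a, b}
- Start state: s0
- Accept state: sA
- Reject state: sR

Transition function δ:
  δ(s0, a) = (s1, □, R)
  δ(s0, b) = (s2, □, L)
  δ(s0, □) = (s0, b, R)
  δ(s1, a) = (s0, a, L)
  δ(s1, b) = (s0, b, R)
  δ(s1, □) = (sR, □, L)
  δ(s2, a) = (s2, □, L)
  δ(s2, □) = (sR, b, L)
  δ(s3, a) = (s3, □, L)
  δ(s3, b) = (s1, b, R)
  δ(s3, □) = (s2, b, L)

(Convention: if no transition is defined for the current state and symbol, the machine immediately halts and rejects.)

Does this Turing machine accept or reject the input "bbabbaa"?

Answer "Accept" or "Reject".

Execution trace:
Initial: [s0]bbabbaa
Step 1: δ(s0, b) = (s2, □, L) → [s2]□□babbaa
Step 2: δ(s2, □) = (sR, b, L) → [sR]□b□babbaa

The machine reaches the reject state sR and halts.

Answer: Reject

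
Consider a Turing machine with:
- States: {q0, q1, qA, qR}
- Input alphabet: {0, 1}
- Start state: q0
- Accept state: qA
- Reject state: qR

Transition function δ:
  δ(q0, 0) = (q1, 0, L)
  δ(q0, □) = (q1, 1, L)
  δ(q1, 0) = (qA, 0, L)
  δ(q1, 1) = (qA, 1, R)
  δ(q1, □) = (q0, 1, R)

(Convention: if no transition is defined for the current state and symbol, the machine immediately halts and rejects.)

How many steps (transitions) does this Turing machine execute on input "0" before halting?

Execution trace:
Initial: [q0]0
Step 1: δ(q0, 0) = (q1, 0, L) → [q1]□0
Step 2: δ(q1, □) = (q0, 1, R) → 1[q0]0
Step 3: δ(q0, 0) = (q1, 0, L) → [q1]10
Step 4: δ(q1, 1) = (qA, 1, R) → 1[qA]0

The machine reaches the accept state qA and halts.

The machine executed 4 steps before halting.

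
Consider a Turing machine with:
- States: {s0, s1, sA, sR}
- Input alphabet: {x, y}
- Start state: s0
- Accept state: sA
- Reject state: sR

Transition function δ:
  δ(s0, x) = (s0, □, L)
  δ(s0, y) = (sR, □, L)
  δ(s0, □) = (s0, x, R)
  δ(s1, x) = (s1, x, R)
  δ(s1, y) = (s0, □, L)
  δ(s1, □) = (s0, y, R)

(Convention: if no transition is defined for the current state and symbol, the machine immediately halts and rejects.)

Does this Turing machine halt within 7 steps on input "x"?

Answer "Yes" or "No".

Execution trace:
Initial: [s0]x
Step 1: δ(s0, x) = (s0, □, L) → [s0]□□
Step 2: δ(s0, □) = (s0, x, R) → x[s0]□
Step 3: δ(s0, □) = (s0, x, R) → xx[s0]□
Step 4: δ(s0, □) = (s0, x, R) → xxx[s0]□
Step 5: δ(s0, □) = (s0, x, R) → xxxx[s0]□
Step 6: δ(s0, □) = (s0, x, R) → xxxxx[s0]□
Step 7: δ(s0, □) = (s0, x, R) → xxxxxx[s0]□

The machine has not reached a halting state after 7 steps.
The machine did not halt within the 7-step bound.

Answer: No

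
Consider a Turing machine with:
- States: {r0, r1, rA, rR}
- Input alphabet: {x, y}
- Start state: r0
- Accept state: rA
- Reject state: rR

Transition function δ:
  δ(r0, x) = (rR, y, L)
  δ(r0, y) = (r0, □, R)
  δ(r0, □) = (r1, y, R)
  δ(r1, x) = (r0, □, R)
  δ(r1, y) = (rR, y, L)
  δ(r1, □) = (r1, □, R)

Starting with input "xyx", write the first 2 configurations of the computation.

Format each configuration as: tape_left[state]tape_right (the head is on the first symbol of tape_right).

Transitions applied:
Step 1: δ(r0, x) = (rR, y, L)

The first 2 configurations are:
[r0]xyx ⊢ [rR]□yyx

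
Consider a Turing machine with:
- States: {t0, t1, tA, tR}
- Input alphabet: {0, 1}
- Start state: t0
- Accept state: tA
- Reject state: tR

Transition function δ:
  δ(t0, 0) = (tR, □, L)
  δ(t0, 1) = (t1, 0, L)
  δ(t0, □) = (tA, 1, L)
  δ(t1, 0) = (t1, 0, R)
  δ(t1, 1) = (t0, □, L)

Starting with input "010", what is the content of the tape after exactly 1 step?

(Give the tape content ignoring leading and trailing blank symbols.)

Execution trace:
Initial: [t0]010
Step 1: δ(t0, 0) = (tR, □, L) → [tR]□□10

The machine reaches the reject state tR and halts.

After 1 step, the tape (ignoring leading/trailing blanks) is: 10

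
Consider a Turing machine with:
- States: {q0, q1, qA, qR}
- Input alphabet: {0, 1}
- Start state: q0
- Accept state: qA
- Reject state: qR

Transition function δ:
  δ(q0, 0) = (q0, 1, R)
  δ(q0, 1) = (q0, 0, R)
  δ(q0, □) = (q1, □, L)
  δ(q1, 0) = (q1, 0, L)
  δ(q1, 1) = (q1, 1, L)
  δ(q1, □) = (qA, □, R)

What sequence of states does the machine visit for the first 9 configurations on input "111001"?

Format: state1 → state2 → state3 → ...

Execution trace:
Initial: [q0]111001
Step 1: δ(q0, 1) = (q0, 0, R) → 0[q0]11001
Step 2: δ(q0, 1) = (q0, 0, R) → 00[q0]1001
Step 3: δ(q0, 1) = (q0, 0, R) → 000[q0]001
Step 4: δ(q0, 0) = (q0, 1, R) → 0001[q0]01
Step 5: δ(q0, 0) = (q0, 1, R) → 00011[q0]1
Step 6: δ(q0, 1) = (q0, 0, R) → 000110[q0]□
Step 7: δ(q0, □) = (q1, □, L) → 00011[q1]0□
Step 8: δ(q1, 0) = (q1, 0, L) → 0001[q1]10□

State sequence: q0 → q0 → q0 → q0 → q0 → q0 → q0 → q1 → q1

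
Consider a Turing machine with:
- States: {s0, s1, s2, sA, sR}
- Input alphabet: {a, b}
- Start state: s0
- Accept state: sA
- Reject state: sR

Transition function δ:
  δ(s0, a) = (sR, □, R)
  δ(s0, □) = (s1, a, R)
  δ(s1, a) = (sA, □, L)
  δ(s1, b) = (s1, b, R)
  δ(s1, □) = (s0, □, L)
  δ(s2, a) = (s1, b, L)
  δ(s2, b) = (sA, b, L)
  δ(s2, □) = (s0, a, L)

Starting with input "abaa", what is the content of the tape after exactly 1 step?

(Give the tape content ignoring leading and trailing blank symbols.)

Execution trace:
Initial: [s0]abaa
Step 1: δ(s0, a) = (sR, □, R) → □[sR]baa

The machine reaches the reject state sR and halts.

After 1 step, the tape (ignoring leading/trailing blanks) is: baa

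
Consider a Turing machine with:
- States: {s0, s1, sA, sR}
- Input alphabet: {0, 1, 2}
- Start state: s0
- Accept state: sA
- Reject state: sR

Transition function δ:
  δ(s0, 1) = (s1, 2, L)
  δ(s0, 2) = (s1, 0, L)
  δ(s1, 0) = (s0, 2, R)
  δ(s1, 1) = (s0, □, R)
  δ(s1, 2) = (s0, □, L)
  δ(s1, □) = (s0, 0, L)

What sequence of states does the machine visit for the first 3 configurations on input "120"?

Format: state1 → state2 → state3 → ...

Execution trace:
Initial: [s0]120
Step 1: δ(s0, 1) = (s1, 2, L) → [s1]□220
Step 2: δ(s1, □) = (s0, 0, L) → [s0]□0220

No transition is defined for δ(s0, □). By convention the machine halts and rejects.

State sequence: s0 → s1 → s0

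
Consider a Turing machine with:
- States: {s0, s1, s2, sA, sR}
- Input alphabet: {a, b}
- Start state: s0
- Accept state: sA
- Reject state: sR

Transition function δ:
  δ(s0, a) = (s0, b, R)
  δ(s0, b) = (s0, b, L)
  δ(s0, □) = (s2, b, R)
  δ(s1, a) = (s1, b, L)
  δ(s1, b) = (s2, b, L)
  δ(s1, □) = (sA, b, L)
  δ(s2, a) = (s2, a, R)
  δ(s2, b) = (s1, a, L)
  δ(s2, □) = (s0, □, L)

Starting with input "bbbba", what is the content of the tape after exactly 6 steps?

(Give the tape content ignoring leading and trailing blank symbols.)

Execution trace:
Initial: [s0]bbbba
Step 1: δ(s0, b) = (s0, b, L) → [s0]□bbbba
Step 2: δ(s0, □) = (s2, b, R) → b[s2]bbbba
Step 3: δ(s2, b) = (s1, a, L) → [s1]babbba
Step 4: δ(s1, b) = (s2, b, L) → [s2]□babbba
Step 5: δ(s2, □) = (s0, □, L) → [s0]□□babbba
Step 6: δ(s0, □) = (s2, b, R) → b[s2]□babbba

After 6 steps, the tape (ignoring leading/trailing blanks) is: b□babbba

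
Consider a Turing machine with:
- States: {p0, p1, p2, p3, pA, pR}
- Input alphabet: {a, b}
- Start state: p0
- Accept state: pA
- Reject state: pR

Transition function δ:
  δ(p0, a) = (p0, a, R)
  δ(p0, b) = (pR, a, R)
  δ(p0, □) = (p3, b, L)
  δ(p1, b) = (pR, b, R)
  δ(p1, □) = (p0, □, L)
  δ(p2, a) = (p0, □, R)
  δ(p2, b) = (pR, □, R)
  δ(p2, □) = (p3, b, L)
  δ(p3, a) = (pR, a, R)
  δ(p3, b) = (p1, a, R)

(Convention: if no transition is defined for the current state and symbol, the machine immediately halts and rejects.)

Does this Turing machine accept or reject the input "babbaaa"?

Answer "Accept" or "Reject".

Execution trace:
Initial: [p0]babbaaa
Step 1: δ(p0, b) = (pR, a, R) → a[pR]abbaaa

The machine reaches the reject state pR and halts.

Answer: Reject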